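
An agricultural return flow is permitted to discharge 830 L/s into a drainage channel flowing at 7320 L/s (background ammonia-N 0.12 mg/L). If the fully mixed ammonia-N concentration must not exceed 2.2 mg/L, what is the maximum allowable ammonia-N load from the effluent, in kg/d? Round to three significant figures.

Mass balance at the limit: 7320·0.1200 + 830.0·Cₑ = 8150·2.2 → Cₑ = 20.54 mg/L.
830.0 L/s = 0.8300 m³/s. Load = 0.8300 m³/s × 20.54 g/m³ × 86 400 s/d = 1473 kg/d.

1470 kg/d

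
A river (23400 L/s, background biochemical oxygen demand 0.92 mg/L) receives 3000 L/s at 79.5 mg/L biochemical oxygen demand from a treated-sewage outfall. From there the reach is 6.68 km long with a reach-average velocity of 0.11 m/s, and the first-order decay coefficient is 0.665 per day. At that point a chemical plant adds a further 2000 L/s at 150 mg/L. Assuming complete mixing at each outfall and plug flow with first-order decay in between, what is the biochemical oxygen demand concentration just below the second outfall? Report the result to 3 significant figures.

16.3 mg/L

Mixed concentration C = ΣQC/ΣQ = (23400·0.9200 + 3000·79.50) / 26400 = 260000/26400 = 9.850 mg/L; combined flow 26400 L/s.
Travel time t = 6.68·1000 / 0.11 = 60730 s = 16.87 h.
Decay over the reach: 9.850·exp(−kt) = 9.850·0.6266 = 6.172 mg/L.
At the second outfall, C = (26400·6.172 + 2000·150.0) / (26400 + 2000) = 16.30 mg/L.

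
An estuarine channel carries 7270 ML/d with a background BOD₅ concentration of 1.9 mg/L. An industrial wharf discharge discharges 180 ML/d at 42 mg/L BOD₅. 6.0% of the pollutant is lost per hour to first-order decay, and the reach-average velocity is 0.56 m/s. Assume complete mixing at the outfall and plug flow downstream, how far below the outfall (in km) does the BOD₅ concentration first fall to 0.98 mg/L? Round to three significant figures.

Flow-weighted average: C = (7270·1.900 + 180.0·42.00) / 7450 = 21370/7450 = 2.869 mg/L.
6.0%/h lost → k = −ln(1 − 0.06) = 0.06188 h⁻¹.
Set 2.869·exp(−k·t) = 0.98 → t = ln(2.869/0.98)/k = 62490 s = 17.36 h.
Distance = v·t = 0.56·62490 = 35000 m = 35.00 km.

35.0 km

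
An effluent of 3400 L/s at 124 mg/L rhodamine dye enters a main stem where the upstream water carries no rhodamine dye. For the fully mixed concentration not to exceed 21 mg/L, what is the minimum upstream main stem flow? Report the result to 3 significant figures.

16700 L/s

Set C_mix = 21: (Q·0 + 3400·124.0) / (Q + 3400) = 21
→ Q = 3400·(124.0 − 21)/(21 − 0) = 16680 L/s.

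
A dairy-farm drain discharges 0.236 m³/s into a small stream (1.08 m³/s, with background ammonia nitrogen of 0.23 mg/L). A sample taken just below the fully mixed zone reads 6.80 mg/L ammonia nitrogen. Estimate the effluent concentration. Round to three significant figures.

Mass balance: 1.080·0.2300 + 0.2360·Cₑ = 1.316·6.800
→ Cₑ = (1.316·6.800 − 1.080·0.2300) / 0.2360 = 36.87 mg/L.

36.9 mg/L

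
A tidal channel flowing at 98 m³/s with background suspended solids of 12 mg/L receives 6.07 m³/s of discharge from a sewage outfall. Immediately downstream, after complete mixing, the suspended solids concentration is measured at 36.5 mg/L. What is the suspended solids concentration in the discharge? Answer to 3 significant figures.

Mass balance: 98.00·12.00 + 6.070·Cₑ = 104.1·36.50
→ Cₑ = (104.1·36.50 − 98.00·12.00) / 6.070 = 432.1 mg/L.

432 mg/L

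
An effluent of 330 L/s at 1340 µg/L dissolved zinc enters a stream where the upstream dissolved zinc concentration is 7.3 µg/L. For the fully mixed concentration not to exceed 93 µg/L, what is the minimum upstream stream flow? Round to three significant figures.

4800 L/s

Set C_mix = 93: (Q·7.300 + 330.0·1340) / (Q + 330.0) = 93
→ Q = 330.0·(1340 − 93)/(93 − 7.300) = 4802 L/s.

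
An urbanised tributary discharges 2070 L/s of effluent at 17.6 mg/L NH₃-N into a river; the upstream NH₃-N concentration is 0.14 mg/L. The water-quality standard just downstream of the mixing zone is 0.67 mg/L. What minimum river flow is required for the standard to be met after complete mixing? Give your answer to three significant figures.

Set C_mix = 0.67: (Q·0.1400 + 2070·17.60) / (Q + 2070) = 0.67
→ Q = 2070·(17.60 − 0.67)/(0.67 − 0.1400) = 66120 L/s.

66100 L/s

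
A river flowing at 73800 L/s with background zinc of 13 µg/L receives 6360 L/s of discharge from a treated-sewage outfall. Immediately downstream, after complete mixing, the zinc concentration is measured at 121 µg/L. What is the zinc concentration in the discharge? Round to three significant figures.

1370 µg/L

Mass balance: 73800·13.00 + 6360·Cₑ = 80160·121.0
→ Cₑ = (80160·121.0 − 73800·13.00) / 6360 = 1374 µg/L.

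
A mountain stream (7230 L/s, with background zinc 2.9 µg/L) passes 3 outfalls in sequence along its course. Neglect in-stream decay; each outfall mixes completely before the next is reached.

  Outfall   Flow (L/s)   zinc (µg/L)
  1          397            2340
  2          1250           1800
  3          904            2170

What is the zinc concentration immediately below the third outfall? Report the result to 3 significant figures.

Outfall 1: combined Q = 7627 L/s; C = (7230·2.900 + 397.0·2340)/7627 = 124.6 µg/L.
Outfall 2: combined Q = 8877 L/s; C = (7627·124.6 + 1250·1800)/8877 = 360.5 µg/L.
Outfall 3: combined Q = 9781 L/s; C = (8877·360.5 + 904.0·2170)/9781 = 527.7 µg/L.

528 µg/L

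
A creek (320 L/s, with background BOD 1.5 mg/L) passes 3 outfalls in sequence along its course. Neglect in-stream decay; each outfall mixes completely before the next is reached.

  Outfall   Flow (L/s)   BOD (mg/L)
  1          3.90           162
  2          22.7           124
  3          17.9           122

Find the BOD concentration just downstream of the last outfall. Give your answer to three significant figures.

Outfall 1: combined Q = 323.9 L/s; C = (320.0·1.500 + 3.900·162.0)/323.9 = 3.433 mg/L.
Outfall 2: combined Q = 346.6 L/s; C = (323.9·3.433 + 22.70·124.0)/346.6 = 11.33 mg/L.
Outfall 3: combined Q = 364.5 L/s; C = (346.6·11.33 + 17.90·122.0)/364.5 = 16.76 mg/L.

16.8 mg/L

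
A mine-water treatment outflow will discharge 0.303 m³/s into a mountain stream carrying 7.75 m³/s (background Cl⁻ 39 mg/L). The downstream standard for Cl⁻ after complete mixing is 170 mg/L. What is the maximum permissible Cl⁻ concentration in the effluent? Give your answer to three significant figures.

At the limit, (Qr·Cr + Qe·Cₑ)/(Qr + Qe) = 170:
Cₑ = (8.053·170 − 7.750·39.00) / 0.3030 = 3521 mg/L.

3520 mg/L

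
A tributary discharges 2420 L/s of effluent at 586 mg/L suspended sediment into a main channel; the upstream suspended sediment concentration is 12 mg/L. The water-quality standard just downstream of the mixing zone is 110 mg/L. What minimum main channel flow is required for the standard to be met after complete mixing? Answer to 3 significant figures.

Set C_mix = 110: (Q·12.00 + 2420·586.0) / (Q + 2420) = 110
→ Q = 2420·(586.0 − 110)/(110 − 12.00) = 11750 L/s.

11800 L/s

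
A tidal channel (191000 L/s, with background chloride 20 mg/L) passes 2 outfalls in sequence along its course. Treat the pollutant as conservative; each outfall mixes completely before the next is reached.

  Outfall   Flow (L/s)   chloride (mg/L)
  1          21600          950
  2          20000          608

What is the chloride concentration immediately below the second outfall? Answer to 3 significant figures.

Outfall 1: combined Q = 212600 L/s; C = (191000·20.00 + 21600·950.0)/212600 = 114.5 mg/L.
Outfall 2: combined Q = 232600 L/s; C = (212600·114.5 + 20000·608.0)/232600 = 156.9 mg/L.

157 mg/L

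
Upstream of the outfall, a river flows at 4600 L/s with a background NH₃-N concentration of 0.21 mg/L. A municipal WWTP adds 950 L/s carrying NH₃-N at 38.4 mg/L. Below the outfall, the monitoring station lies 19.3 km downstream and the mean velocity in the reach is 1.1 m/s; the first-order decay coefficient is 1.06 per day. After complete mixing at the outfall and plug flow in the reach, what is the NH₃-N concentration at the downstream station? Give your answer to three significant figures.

After mixing, C = (4600·0.2100 + 950.0·38.40) / 5550 = 37450/5550 = 6.747 mg/L.
Travel time t = 19.3·1000 / 1.1 = 17550 s = 4.874 h.
Decay over the reach: 6.747·exp(−kt) = 6.747·0.8063 = 5.440 mg/L.

5.44 mg/L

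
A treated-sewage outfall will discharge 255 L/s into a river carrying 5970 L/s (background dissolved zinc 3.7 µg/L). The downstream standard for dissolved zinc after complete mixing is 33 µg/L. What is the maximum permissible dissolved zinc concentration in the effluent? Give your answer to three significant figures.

719 µg/L

At the limit, (Qr·Cr + Qe·Cₑ)/(Qr + Qe) = 33:
Cₑ = (6225·33 − 5970·3.700) / 255.0 = 719.0 µg/L.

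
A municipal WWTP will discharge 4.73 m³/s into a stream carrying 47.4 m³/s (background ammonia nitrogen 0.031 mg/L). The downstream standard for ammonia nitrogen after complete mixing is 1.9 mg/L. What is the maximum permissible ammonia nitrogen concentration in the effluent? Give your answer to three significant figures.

20.6 mg/L

At the limit, (Qr·Cr + Qe·Cₑ)/(Qr + Qe) = 1.9:
Cₑ = (52.13·1.9 − 47.40·0.03100) / 4.730 = 20.63 mg/L.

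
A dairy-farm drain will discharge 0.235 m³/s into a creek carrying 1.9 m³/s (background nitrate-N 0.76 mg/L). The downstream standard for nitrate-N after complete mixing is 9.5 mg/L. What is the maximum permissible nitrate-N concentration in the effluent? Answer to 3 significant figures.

At the limit, (Qr·Cr + Qe·Cₑ)/(Qr + Qe) = 9.5:
Cₑ = (2.135·9.5 − 1.900·0.7600) / 0.2350 = 80.16 mg/L.

80.2 mg/L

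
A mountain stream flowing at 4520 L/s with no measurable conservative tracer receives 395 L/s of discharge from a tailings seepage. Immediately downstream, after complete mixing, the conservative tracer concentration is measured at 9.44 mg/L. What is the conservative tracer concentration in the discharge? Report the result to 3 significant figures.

117 mg/L

Mass balance: 4520·0 + 395.0·Cₑ = 4915·9.440
→ Cₑ = (4915·9.440 − 4520·0) / 395.0 = 117.5 mg/L.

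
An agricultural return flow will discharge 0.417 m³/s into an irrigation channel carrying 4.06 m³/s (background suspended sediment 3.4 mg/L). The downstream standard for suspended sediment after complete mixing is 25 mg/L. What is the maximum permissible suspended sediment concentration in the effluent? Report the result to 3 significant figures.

At the limit, (Qr·Cr + Qe·Cₑ)/(Qr + Qe) = 25:
Cₑ = (4.477·25 − 4.060·3.400) / 0.4170 = 235.3 mg/L.

235 mg/L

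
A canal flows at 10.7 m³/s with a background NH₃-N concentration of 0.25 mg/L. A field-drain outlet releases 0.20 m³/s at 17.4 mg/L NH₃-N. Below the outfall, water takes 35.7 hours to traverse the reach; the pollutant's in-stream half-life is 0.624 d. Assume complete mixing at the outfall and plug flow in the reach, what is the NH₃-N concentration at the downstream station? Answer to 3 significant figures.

Flow-weighted average: C = (10.70·0.2500 + 0.2000·17.40) / 10.90 = 6.155/10.90 = 0.5647 mg/L.
Half-life 0.624 d → k = ln 2 / 0.624 = 1.111 d⁻¹.
First-order decay: C = 0.5647·exp(−k·t) = 0.5647·0.1916 = 0.1082 mg/L.

0.108 mg/L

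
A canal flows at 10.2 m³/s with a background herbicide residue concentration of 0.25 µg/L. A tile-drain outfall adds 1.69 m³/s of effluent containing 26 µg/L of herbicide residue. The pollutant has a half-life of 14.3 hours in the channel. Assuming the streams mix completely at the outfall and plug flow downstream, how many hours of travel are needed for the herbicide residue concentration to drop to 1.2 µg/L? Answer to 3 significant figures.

24.4 h

Mass balance: C = (10.20·0.2500 + 1.690·26.00) / 11.89 = 46.49/11.89 = 3.910 µg/L.
Half-life 14.3 h → k = ln 2 / 14.3 = 0.04847 h⁻¹ = 1.163 d⁻¹.
3.910·exp(−k·t) = 1.2 → t = ln(3.910/1.2)/k = 87730 s = 24.37 h.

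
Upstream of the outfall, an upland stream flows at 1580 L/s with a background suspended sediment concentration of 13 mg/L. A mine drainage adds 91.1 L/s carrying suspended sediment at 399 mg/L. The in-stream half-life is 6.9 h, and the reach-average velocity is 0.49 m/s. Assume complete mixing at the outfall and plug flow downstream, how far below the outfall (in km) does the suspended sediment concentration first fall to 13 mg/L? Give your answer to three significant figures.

After mixing, C = (1580·13.00 + 91.10·399.0) / 1671 = 56890/1671 = 34.04 mg/L.
Half-life 6.9 h → k = ln 2 / 6.9 = 0.1005 h⁻¹ = 2.411 d⁻¹.
Set 34.04·exp(−k·t) = 13 → t = ln(34.04/13)/k = 34500 s = 9.583 h.
Distance = v·t = 0.49·34500 = 16900 m = 16.90 km.

16.9 km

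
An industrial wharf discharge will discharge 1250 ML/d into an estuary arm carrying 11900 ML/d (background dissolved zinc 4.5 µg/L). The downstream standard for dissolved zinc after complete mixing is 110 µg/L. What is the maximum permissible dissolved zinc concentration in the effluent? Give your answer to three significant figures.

1110 µg/L

At the limit, (Qr·Cr + Qe·Cₑ)/(Qr + Qe) = 110:
Cₑ = (13150·110 − 11900·4.500) / 1250 = 1114 µg/L.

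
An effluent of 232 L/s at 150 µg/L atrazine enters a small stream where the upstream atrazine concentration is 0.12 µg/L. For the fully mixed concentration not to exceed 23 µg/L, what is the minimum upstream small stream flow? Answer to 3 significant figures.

Set C_mix = 23: (Q·0.1200 + 232.0·150.0) / (Q + 232.0) = 23
→ Q = 232.0·(150.0 − 23)/(23 − 0.1200) = 1288 L/s.

1290 L/s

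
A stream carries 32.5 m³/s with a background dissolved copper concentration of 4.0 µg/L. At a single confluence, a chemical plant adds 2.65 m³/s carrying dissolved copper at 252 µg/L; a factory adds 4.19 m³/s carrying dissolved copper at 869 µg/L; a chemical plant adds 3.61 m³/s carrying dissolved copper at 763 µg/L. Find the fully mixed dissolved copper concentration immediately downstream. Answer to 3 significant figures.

Mixed concentration C = ΣQC/ΣQ = (32.50·4.000 + 2.650·252.0 + 4.190·869.0 + 3.610·763.0) / 42.95 = 7193/42.95 = 167.5 µg/L.

167 µg/L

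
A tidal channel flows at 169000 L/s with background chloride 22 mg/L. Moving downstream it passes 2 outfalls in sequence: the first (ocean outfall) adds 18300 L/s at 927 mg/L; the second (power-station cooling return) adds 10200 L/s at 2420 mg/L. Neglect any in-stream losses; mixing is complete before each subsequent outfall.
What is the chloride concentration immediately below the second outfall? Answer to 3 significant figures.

230 mg/L

Outfall 1: combined Q = 187300 L/s; C = (169000·22.00 + 18300·927.0)/187300 = 110.4 mg/L.
Outfall 2: combined Q = 197500 L/s; C = (187300·110.4 + 10200·2420)/197500 = 229.7 mg/L.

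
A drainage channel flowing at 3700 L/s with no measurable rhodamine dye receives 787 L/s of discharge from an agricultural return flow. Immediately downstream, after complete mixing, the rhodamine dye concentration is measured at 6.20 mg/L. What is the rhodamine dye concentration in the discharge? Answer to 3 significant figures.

Mass balance: 3700·0 + 787.0·Cₑ = 4487·6.200
→ Cₑ = (4487·6.200 − 3700·0) / 787.0 = 35.35 mg/L.

35.3 mg/L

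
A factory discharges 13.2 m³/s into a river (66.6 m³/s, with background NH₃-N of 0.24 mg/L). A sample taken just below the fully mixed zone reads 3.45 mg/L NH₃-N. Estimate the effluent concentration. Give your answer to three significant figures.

Mass balance: 66.60·0.2400 + 13.20·Cₑ = 79.80·3.450
→ Cₑ = (79.80·3.450 − 66.60·0.2400) / 13.20 = 19.65 mg/L.

19.6 mg/L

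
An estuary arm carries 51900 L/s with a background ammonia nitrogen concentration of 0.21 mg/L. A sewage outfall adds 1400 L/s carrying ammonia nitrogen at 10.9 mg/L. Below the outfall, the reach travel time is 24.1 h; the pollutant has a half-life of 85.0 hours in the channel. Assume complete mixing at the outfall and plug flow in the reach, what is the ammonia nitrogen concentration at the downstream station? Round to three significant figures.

Mixed concentration C = ΣQC/ΣQ = (51900·0.2100 + 1400·10.90) / 53300 = 26160/53300 = 0.4908 mg/L.
Half-life 85.0 h → k = ln 2 / 85.0 = 0.008155 h⁻¹ = 0.1957 d⁻¹.
After decay, C = 0.4908 × e^(−kt) = 0.4908 × 0.8216 = 0.4032 mg/L.

0.403 mg/L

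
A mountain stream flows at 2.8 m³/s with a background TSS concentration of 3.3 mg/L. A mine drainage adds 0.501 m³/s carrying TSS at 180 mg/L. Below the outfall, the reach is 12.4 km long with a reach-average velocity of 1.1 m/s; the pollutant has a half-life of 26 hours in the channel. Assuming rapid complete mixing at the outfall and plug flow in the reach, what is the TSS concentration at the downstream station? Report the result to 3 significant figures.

27.7 mg/L

After mixing, C = (2.800·3.300 + 0.5010·180.0) / 3.301 = 99.42/3.301 = 30.12 mg/L.
Travel time t = 12.4·1000 / 1.1 = 11270 s = 3.131 h.
Half-life 26 h → k = ln 2 / 26 = 0.02666 h⁻¹ = 0.6398 d⁻¹.
Decay over the reach: 30.12·exp(−kt) = 30.12·0.9199 = 27.71 mg/L.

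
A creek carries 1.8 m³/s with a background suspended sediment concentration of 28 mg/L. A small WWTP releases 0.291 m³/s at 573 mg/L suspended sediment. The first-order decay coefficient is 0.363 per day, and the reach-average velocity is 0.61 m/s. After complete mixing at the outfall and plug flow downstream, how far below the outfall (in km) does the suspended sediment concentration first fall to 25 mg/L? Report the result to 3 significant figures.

207 km

Mixed concentration C = ΣQC/ΣQ = (1.800·28.00 + 0.2910·573.0) / 2.091 = 217.1/2.091 = 103.8 mg/L.
Set 103.8·exp(−k·t) = 25 → t = ln(103.8/25)/k = 338900 s = 94.15 h.
Distance = v·t = 0.61·338900 = 206800 m = 206.8 km.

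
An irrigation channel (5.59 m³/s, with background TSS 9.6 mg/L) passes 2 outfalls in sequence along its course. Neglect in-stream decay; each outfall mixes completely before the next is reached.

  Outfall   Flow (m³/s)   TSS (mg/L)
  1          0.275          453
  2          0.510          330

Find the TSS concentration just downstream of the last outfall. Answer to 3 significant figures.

54.4 mg/L

Below outfall 1: Q → 5.865 m³/s, C = (5.590·9.600 + 0.2750·453.0)/5.865 = 30.39 mg/L.
Below outfall 2: Q → 6.375 m³/s, C = (5.865·30.39 + 0.5100·330.0)/6.375 = 54.36 mg/L.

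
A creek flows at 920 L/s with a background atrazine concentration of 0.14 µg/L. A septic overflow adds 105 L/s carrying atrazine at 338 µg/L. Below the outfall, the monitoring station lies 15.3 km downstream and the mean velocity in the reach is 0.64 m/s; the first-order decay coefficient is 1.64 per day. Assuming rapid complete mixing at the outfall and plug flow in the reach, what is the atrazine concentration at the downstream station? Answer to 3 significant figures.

22.1 µg/L

Mixed concentration C = ΣQC/ΣQ = (920.0·0.1400 + 105.0·338.0) / 1025 = 35620/1025 = 34.75 µg/L.
Travel time t = 15.3·1000 / 0.64 = 23910 s = 6.641 h.
After decay, C = 34.75 × e^(−kt) = 34.75 × 0.6352 = 22.07 µg/L.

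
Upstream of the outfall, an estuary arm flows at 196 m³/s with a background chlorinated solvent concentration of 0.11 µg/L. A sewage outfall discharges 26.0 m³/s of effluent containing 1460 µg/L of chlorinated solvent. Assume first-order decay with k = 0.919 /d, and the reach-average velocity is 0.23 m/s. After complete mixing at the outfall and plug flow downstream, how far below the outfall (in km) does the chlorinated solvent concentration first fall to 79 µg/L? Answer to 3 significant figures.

Conservation of mass: C = (196.0·0.1100 + 26.00·1460) / 222.0 = 37980/222.0 = 171.1 µg/L.
Set 171.1·exp(−k·t) = 79 → t = ln(171.1/79)/k = 72650 s = 20.18 h.
Distance = v·t = 0.23·72650 = 16710 m = 16.71 km.

16.7 km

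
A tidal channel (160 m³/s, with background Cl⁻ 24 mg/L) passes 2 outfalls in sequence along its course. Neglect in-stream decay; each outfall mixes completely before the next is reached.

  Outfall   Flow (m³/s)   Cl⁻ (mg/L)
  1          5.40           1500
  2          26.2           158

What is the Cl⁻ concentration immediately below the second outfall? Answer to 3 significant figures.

Outfall 1: combined Q = 165.4 m³/s; C = (160.0·24.00 + 5.400·1500)/165.4 = 72.19 mg/L.
Outfall 2: combined Q = 191.6 m³/s; C = (165.4·72.19 + 26.20·158.0)/191.6 = 83.92 mg/L.

83.9 mg/L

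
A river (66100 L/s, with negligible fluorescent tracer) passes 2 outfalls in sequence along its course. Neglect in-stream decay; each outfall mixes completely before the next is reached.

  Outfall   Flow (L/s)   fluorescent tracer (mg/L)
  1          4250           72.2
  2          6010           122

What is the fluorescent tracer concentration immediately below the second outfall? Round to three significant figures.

Below outfall 1: Q → 70350 L/s, C = (66100·0 + 4250·72.20)/70350 = 4.362 mg/L.
Below outfall 2: Q → 76360 L/s, C = (70350·4.362 + 6010·122.0)/76360 = 13.62 mg/L.

13.6 mg/L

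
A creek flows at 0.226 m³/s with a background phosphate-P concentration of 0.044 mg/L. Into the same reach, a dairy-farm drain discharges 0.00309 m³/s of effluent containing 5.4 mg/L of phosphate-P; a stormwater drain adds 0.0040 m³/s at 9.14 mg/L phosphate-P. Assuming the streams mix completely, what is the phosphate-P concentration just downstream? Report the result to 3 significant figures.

0.271 mg/L

Flow-weighted average: C = (0.2260·0.04400 + 0.003090·5.400 + 0.004000·9.140) / 0.2331 = 0.06319/0.2331 = 0.2711 mg/L.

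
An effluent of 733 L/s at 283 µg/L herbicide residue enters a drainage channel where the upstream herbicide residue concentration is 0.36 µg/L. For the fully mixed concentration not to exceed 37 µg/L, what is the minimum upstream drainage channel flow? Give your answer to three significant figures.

Set C_mix = 37: (Q·0.3600 + 733.0·283.0) / (Q + 733.0) = 37
→ Q = 733.0·(283.0 − 37)/(37 − 0.3600) = 4921 L/s.

4920 L/s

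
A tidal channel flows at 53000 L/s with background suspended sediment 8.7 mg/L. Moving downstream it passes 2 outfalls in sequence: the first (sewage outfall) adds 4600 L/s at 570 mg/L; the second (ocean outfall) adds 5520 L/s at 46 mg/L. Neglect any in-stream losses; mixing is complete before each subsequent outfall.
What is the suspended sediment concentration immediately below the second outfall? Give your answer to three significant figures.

52.9 mg/L

Outfall 1: combined Q = 57600 L/s; C = (53000·8.700 + 4600·570.0)/57600 = 53.53 mg/L.
Outfall 2: combined Q = 63120 L/s; C = (57600·53.53 + 5520·46.00)/63120 = 52.87 mg/L.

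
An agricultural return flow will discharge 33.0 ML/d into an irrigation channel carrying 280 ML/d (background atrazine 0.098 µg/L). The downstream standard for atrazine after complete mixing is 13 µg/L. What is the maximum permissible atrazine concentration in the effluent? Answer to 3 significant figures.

122 µg/L

At the limit, (Qr·Cr + Qe·Cₑ)/(Qr + Qe) = 13:
Cₑ = (313.0·13 − 280.0·0.09800) / 33.00 = 122.5 µg/L.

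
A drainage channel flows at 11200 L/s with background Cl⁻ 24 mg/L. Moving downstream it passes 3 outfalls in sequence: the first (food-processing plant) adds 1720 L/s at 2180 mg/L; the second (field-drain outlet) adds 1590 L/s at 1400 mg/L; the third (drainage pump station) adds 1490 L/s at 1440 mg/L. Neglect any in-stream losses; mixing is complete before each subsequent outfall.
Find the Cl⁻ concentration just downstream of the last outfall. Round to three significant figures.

524 mg/L

After outfall 1: Q = 11200 + 1720 = 12920 L/s; C = (11200·24.00 + 1720·2180)/12920 = 311.0 mg/L.
After outfall 2: Q = 12920 + 1590 = 14510 L/s; C = (12920·311.0 + 1590·1400)/14510 = 430.4 mg/L.
After outfall 3: Q = 14510 + 1490 = 16000 L/s; C = (14510·430.4 + 1490·1440)/16000 = 524.4 mg/L.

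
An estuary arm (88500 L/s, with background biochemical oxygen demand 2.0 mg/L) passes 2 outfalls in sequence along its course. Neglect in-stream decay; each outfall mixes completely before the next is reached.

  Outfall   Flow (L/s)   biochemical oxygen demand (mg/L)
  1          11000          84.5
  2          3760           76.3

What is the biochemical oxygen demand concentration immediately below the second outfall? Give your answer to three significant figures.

13.5 mg/L

Outfall 1: combined Q = 99500 L/s; C = (88500·2.000 + 11000·84.50)/99500 = 11.12 mg/L.
Outfall 2: combined Q = 103300 L/s; C = (99500·11.12 + 3760·76.30)/103300 = 13.49 mg/L.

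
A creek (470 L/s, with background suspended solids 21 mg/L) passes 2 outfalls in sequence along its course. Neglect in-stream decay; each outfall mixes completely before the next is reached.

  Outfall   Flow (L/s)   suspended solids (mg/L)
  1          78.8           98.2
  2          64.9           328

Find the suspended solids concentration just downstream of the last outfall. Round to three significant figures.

63.4 mg/L

Outfall 1: combined Q = 548.8 L/s; C = (470.0·21.00 + 78.80·98.20)/548.8 = 32.08 mg/L.
Outfall 2: combined Q = 613.7 L/s; C = (548.8·32.08 + 64.90·328.0)/613.7 = 63.38 mg/L.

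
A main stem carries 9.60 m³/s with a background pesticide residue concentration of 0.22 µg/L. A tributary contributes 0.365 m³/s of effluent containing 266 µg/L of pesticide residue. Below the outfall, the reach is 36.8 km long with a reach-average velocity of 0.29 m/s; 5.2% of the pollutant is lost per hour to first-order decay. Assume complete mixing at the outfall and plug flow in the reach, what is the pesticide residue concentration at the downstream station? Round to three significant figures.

1.52 µg/L

Mixed concentration C = ΣQC/ΣQ = (9.600·0.2200 + 0.3650·266.0) / 9.965 = 99.20/9.965 = 9.955 µg/L.
Travel time t = 36.8·1000 / 0.29 = 126900 s = 35.25 h.
5.2%/h lost → k = −ln(1 − 0.052) = 0.05340 h⁻¹.
Decay over the reach: 9.955·exp(−kt) = 9.955·0.1522 = 1.516 µg/L.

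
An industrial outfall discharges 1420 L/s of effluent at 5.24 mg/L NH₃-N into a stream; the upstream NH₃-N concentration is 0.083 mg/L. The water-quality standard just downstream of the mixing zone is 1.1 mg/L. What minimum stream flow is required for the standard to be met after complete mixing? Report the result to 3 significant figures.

Set C_mix = 1.1: (Q·0.08300 + 1420·5.240) / (Q + 1420) = 1.1
→ Q = 1420·(5.240 − 1.1)/(1.1 − 0.08300) = 5781 L/s.

5780 L/s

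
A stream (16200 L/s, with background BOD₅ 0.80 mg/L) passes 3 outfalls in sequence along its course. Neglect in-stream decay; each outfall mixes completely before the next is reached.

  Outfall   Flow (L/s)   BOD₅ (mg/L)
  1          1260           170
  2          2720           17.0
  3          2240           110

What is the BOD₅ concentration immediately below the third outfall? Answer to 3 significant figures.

23.2 mg/L

Below outfall 1: Q → 17460 L/s, C = (16200·0.8000 + 1260·170.0)/17460 = 13.01 mg/L.
Below outfall 2: Q → 20180 L/s, C = (17460·13.01 + 2720·17.00)/20180 = 13.55 mg/L.
Below outfall 3: Q → 22420 L/s, C = (20180·13.55 + 2240·110.0)/22420 = 23.18 mg/L.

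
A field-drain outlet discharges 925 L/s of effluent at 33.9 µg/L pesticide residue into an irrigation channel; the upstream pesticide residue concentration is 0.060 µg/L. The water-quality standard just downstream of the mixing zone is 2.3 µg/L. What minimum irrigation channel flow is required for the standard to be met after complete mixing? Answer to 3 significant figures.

13000 L/s

Set C_mix = 2.3: (Q·0.06000 + 925.0·33.90) / (Q + 925.0) = 2.3
→ Q = 925.0·(33.90 − 2.3)/(2.3 − 0.06000) = 13050 L/s.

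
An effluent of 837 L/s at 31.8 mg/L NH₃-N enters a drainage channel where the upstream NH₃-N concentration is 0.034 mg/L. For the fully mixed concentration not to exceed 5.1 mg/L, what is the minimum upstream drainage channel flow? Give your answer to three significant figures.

4410 L/s

Set C_mix = 5.1: (Q·0.03400 + 837.0·31.80) / (Q + 837.0) = 5.1
→ Q = 837.0·(31.80 − 5.1)/(5.1 − 0.03400) = 4411 L/s.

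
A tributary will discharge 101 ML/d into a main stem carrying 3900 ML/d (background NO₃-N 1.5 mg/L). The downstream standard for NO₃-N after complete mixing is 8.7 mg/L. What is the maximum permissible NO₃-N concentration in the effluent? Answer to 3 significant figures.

287 mg/L

At the limit, (Qr·Cr + Qe·Cₑ)/(Qr + Qe) = 8.7:
Cₑ = (4001·8.7 − 3900·1.500) / 101.0 = 286.7 mg/L.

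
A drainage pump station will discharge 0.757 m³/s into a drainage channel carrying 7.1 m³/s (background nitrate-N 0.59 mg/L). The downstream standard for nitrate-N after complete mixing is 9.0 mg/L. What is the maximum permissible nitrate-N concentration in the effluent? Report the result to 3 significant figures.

At the limit, (Qr·Cr + Qe·Cₑ)/(Qr + Qe) = 9.0:
Cₑ = (7.857·9.0 − 7.100·0.5900) / 0.7570 = 87.88 mg/L.

87.9 mg/L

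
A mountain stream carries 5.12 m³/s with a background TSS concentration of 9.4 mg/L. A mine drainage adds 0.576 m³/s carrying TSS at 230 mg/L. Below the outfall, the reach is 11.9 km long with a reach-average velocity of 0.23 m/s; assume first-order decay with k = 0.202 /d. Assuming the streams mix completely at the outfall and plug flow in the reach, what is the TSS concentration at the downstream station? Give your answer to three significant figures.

28.1 mg/L

After mixing, C = (5.120·9.400 + 0.5760·230.0) / 5.696 = 180.6/5.696 = 31.71 mg/L.
Travel time t = 11.9·1000 / 0.23 = 51740 s = 14.37 h.
First-order decay: C = 31.71·exp(−k·t) = 31.71·0.8861 = 28.10 mg/L.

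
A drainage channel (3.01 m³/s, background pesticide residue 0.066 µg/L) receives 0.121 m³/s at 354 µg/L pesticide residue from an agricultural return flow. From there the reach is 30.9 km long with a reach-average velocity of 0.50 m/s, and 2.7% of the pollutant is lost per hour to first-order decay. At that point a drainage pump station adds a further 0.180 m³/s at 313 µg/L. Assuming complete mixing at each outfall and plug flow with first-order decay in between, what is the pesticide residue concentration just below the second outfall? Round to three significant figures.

Mass balance: C = (3.010·0.06600 + 0.1210·354.0) / 3.131 = 43.03/3.131 = 13.74 µg/L; combined flow 3.131 m³/s.
Travel time t = 30.9·1000 / 0.50 = 61800 s = 17.17 h.
2.7%/h lost → k = −ln(1 − 0.027) = 0.02737 h⁻¹.
Decay over the reach: 13.74·exp(−kt) = 13.74·0.6251 = 8.591 µg/L.
At the second outfall, C = (3.131·8.591 + 0.1800·313.0) / (3.131 + 0.1800) = 25.14 µg/L.

25.1 µg/L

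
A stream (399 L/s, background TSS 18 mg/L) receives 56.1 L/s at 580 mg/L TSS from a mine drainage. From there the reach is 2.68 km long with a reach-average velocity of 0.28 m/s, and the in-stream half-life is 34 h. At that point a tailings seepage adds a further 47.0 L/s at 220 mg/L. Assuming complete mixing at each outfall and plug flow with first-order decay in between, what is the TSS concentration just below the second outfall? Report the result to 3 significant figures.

After mixing, C = (399.0·18.00 + 56.10·580.0) / 455.1 = 39720/455.1 = 87.28 mg/L; combined flow 455.1 L/s.
Travel time t = 2.68·1000 / 0.28 = 9571 s = 2.659 h.
Half-life 34 h → k = ln 2 / 34 = 0.02039 h⁻¹ = 0.4893 d⁻¹.
Applying C = C₀e^(−kt): 87.28 × 0.9472 = 82.67 mg/L.
Second outfall: C = (455.1·82.67 + 47.00·220.0)/502.1 = 95.53 mg/L.

95.5 mg/L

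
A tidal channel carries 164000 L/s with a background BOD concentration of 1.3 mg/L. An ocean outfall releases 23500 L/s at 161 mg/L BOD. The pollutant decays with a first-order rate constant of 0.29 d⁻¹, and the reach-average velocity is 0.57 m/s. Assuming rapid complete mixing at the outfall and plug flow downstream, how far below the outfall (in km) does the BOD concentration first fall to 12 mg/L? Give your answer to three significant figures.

97.6 km

Flow-weighted average: C = (164000·1.300 + 23500·161.0) / 187500 = 3997000/187500 = 21.32 mg/L.
Set 21.32·exp(−k·t) = 12 → t = ln(21.32/12)/k = 171200 s = 47.55 h.
Distance = v·t = 0.57·171200 = 97570 m = 97.57 km.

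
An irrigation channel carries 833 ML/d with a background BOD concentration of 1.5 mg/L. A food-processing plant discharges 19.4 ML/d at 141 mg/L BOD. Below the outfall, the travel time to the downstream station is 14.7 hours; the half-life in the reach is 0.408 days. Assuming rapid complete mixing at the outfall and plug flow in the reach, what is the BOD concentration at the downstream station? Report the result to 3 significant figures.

Mass balance: C = (833.0·1.500 + 19.40·141.0) / 852.4 = 3985/852.4 = 4.675 mg/L.
Half-life 0.408 d → k = ln 2 / 0.408 = 1.699 d⁻¹.
Decay over the reach: 4.675·exp(−kt) = 4.675·0.3533 = 1.651 mg/L.

1.65 mg/L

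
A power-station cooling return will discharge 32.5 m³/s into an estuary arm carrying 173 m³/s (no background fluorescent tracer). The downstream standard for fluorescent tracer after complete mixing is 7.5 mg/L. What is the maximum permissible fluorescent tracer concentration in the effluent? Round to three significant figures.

47.4 mg/L

At the limit, (Qr·Cr + Qe·Cₑ)/(Qr + Qe) = 7.5:
Cₑ = (205.5·7.5 − 173.0·0) / 32.50 = 47.42 mg/L.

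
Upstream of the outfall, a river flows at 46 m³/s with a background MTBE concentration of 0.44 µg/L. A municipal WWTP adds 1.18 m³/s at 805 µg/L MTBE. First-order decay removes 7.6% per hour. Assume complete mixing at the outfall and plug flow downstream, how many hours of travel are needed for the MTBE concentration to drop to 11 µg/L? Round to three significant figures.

7.91 h

Flow-weighted average: C = (46.00·0.4400 + 1.180·805.0) / 47.18 = 970.1/47.18 = 20.56 µg/L.
7.6%/h lost → k = −ln(1 − 0.076) = 0.07904 h⁻¹.
20.56·exp(−k·t) = 11 → t = ln(20.56/11)/k = 28490 s = 7.914 h.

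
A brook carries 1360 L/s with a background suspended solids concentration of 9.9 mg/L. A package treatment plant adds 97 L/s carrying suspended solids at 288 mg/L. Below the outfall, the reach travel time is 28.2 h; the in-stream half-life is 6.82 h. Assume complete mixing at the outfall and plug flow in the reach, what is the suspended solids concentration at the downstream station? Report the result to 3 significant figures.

Mixed concentration C = ΣQC/ΣQ = (1360·9.900 + 97.00·288.0) / 1457 = 41400/1457 = 28.41 mg/L.
Half-life 6.82 h → k = ln 2 / 6.82 = 0.1016 h⁻¹ = 2.439 d⁻¹.
Applying C = C₀e^(−kt): 28.41 × 0.05692 = 1.617 mg/L.

1.62 mg/L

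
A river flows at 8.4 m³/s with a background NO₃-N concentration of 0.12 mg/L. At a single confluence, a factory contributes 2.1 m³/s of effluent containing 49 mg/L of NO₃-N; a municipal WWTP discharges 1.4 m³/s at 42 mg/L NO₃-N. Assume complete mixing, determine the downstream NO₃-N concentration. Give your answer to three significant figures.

13.7 mg/L

Mixed concentration C = ΣQC/ΣQ = (8.400·0.1200 + 2.100·49.00 + 1.400·42.00) / 11.90 = 162.7/11.90 = 13.67 mg/L.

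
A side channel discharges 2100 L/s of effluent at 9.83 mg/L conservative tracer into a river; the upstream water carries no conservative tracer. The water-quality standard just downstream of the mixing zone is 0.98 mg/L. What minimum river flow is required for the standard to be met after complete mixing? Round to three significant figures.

19000 L/s

Set C_mix = 0.98: (Q·0 + 2100·9.830) / (Q + 2100) = 0.98
→ Q = 2100·(9.830 − 0.98)/(0.98 − 0) = 18960 L/s.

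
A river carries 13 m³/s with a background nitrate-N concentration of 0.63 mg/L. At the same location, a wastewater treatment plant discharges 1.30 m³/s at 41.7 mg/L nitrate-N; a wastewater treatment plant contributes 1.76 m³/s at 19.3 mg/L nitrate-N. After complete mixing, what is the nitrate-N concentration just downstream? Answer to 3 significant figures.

6.00 mg/L

Mass balance: C = (13.00·0.6300 + 1.300·41.70 + 1.760·19.30) / 16.06 = 96.37/16.06 = 6.000 mg/L.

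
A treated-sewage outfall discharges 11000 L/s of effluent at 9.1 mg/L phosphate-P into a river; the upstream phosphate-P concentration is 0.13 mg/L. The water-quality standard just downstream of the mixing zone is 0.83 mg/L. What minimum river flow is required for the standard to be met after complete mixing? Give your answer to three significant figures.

130000 L/s

Set C_mix = 0.83: (Q·0.1300 + 11000·9.100) / (Q + 11000) = 0.83
→ Q = 11000·(9.100 − 0.83)/(0.83 − 0.1300) = 130000 L/s.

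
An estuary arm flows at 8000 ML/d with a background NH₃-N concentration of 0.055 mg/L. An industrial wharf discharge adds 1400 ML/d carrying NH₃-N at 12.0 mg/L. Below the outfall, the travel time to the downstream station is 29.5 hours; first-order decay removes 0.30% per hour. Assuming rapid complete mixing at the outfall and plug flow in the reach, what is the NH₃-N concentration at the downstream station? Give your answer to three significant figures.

Flow-weighted average: C = (8000·0.05500 + 1400·12.00) / 9400 = 17240/9400 = 1.834 mg/L.
0.30%/h lost → k = −ln(1 − 0.003) = 0.003005 h⁻¹.
After decay, C = 1.834 × e^(−kt) = 1.834 × 0.9152 = 1.678 mg/L.

1.68 mg/L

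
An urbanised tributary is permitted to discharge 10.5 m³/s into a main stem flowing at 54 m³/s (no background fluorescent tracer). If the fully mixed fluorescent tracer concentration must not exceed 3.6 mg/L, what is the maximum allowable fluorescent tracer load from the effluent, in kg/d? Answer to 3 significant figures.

20100 kg/d

Mass balance at the limit: 54.00·0 + 10.50·Cₑ = 64.50·3.6 → Cₑ = 22.11 mg/L.
Load = 10.50 m³/s × 22.11 g/m³ × 86 400 s/d = 20060 kg/d.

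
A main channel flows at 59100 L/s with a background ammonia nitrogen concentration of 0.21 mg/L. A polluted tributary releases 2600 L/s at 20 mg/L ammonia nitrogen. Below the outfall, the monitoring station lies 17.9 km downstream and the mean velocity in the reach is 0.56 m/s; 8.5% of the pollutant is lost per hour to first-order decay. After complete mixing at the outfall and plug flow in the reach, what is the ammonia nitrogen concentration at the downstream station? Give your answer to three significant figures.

0.474 mg/L

Mixed concentration C = ΣQC/ΣQ = (59100·0.2100 + 2600·20.00) / 61700 = 64410/61700 = 1.044 mg/L.
Travel time t = 17.9·1000 / 0.56 = 31960 s = 8.879 h.
8.5%/h lost → k = −ln(1 − 0.085) = 0.08883 h⁻¹.
Decay over the reach: 1.044·exp(−kt) = 1.044·0.4544 = 0.4744 mg/L.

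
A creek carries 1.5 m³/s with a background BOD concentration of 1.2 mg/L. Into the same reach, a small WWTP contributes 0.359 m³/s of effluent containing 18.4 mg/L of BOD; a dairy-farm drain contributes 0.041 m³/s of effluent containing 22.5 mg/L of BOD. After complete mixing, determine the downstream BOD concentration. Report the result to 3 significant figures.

Flow-weighted average: C = (1.500·1.200 + 0.3590·18.40 + 0.04100·22.50) / 1.900 = 9.328/1.900 = 4.910 mg/L.

4.91 mg/L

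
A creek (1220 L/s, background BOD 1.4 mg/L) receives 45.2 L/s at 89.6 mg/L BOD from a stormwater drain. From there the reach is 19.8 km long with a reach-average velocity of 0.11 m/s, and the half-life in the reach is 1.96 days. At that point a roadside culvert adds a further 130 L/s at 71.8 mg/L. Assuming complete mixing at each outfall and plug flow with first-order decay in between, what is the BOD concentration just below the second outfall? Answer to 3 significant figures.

After mixing, C = (1220·1.400 + 45.20·89.60) / 1265 = 5758/1265 = 4.551 mg/L; combined flow 1265 L/s.
Travel time t = 19.8·1000 / 0.11 = 180000 s = 50.00 h.
Half-life 1.96 d → k = ln 2 / 1.96 = 0.3536 d⁻¹.
After decay, C = 4.551 × e^(−kt) = 4.551 × 0.4787 = 2.178 mg/L.
Second outfall: C = (1265·2.178 + 130.0·71.80)/1395 = 8.665 mg/L.

8.67 mg/L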